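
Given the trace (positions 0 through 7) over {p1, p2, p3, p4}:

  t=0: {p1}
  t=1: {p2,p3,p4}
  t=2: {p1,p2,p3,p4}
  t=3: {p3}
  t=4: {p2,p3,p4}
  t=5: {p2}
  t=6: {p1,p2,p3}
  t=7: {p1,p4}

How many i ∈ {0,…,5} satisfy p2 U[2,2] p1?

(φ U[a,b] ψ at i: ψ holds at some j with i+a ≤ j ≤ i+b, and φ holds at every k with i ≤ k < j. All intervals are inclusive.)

Evaluate at each i in [0,5]:
  i=0: ✗ (lhs fails at k=0 before rhs at j=2)
  i=1: ✗ (no rhs in [3,3])
  i=2: ✗ (no rhs in [4,4])
  i=3: ✗ (no rhs in [5,5])
  i=4: ✓ (rhs at j=6; lhs holds on [4,5])
  i=5: ✓ (rhs at j=7; lhs holds on [5,6])
Positions where it holds: {4, 5} → 2.

2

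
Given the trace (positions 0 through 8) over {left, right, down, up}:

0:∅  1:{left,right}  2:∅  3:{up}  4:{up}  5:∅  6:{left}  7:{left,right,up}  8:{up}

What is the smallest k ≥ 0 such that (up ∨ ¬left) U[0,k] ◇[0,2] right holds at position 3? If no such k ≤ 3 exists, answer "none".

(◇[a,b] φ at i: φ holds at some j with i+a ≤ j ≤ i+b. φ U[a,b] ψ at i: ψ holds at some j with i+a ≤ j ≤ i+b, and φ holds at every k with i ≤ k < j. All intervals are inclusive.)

Need earliest j ≥ 3 with ◇[0,2] right, and (up ∨ ¬left) at every k in [3,j-1].
  j=3: rhs fails.
  j=4: rhs fails.
  j=5: rhs holds; lhs holds on [3,4]. k = 2.

2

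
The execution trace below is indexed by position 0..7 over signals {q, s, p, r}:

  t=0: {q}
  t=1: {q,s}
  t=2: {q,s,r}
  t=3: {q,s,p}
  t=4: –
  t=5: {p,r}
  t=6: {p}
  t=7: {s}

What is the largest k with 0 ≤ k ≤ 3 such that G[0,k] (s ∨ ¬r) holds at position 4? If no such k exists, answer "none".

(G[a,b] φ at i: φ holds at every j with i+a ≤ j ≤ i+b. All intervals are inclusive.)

0

(s ∨ ¬r) must hold from j=4 onward; find where it first fails.
  j=4: holds
  j=5: fails
Holds on [4,4], so largest k = 0.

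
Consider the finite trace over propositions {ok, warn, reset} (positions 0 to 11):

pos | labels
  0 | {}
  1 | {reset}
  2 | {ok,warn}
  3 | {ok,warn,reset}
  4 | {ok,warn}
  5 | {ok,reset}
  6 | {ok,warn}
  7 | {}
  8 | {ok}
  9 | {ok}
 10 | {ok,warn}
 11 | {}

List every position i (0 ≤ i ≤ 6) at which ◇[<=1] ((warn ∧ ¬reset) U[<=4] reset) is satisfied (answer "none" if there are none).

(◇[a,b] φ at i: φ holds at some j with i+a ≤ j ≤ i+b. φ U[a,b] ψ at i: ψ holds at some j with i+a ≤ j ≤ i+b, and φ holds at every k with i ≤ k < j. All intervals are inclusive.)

0, 1, 2, 3, 4, 5

Evaluate at each i in [0,6]:
  i=0: ✓ (witness j=1)
  i=1: ✓ (witness j=1)
  i=2: ✓ (witness j=2)
  i=3: ✓ (witness j=3)
  i=4: ✓ (witness j=4)
  i=5: ✓ (witness j=5)
  i=6: ✗ (none in [6,7])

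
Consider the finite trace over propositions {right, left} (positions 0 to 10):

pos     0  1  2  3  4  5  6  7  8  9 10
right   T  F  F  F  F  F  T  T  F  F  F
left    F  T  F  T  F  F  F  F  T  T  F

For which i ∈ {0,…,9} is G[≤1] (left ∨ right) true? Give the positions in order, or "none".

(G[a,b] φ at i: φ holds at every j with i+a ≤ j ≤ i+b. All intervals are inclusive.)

0, 6, 7, 8

Evaluate at each i in [0,9]:
  i=0: ✓ (all of [0,1])
  i=1: ✗ (fails at j=2)
  i=2: ✗ (fails at j=2)
  i=3: ✗ (fails at j=4)
  i=4: ✗ (fails at j=4)
  i=5: ✗ (fails at j=5)
  i=6: ✓ (all of [6,7])
  i=7: ✓ (all of [7,8])
  i=8: ✓ (all of [8,9])
  i=9: ✗ (fails at j=10)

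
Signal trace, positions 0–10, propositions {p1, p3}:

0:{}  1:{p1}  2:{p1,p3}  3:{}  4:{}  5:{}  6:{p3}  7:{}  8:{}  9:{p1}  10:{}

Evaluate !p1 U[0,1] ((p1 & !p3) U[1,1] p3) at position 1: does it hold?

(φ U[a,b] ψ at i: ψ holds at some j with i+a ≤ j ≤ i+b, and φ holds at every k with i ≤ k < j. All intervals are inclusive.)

True

Need some j in [1,2] with ((p1 & !p3) U[1,1] p3), and !p1 at every k in [1,j-1].
  j=1: ((p1 & !p3) U[1,1] p3) holds; no prefix to check → satisfied.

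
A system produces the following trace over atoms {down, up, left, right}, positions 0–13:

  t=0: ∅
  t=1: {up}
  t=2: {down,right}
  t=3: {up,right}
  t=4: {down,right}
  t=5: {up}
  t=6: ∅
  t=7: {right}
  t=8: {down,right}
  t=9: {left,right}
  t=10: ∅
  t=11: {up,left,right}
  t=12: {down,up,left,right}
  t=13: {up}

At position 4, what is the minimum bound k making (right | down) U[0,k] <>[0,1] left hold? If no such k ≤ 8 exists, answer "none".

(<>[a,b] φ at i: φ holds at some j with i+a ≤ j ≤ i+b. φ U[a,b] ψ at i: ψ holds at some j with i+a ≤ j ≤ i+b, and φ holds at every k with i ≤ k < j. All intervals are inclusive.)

none

Need earliest j ≥ 4 with <>[0,1] left, and (right | down) at every k in [4,j-1].
  j=4: rhs fails.
  j=5: rhs fails.
  j=6: rhs fails.
  j=7: rhs fails.
  j=8: rhs holds but lhs fails at k=5.
  j=9: rhs holds but lhs fails at k=5.
  j=10: rhs holds but lhs fails at k=5.
  j=11: rhs holds but lhs fails at k=5.
  j=12: rhs holds but lhs fails at k=5.
No witness within the range → none.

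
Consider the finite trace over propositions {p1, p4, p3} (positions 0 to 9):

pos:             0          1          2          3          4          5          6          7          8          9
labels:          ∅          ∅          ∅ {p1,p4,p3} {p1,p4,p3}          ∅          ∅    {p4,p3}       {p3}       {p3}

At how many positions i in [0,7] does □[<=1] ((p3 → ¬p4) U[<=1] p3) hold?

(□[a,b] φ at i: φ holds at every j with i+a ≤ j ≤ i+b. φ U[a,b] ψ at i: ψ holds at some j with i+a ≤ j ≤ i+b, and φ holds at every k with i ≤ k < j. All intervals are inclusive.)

Evaluate at each i in [0,7]:
  i=0: ✗ (fails at j=0)
  i=1: ✗ (fails at j=1)
  i=2: ✓ (all of [2,3])
  i=3: ✓ (all of [3,4])
  i=4: ✗ (fails at j=5)
  i=5: ✗ (fails at j=5)
  i=6: ✓ (all of [6,7])
  i=7: ✓ (all of [7,8])
Positions where it holds: {2, 3, 6, 7} → 4.

4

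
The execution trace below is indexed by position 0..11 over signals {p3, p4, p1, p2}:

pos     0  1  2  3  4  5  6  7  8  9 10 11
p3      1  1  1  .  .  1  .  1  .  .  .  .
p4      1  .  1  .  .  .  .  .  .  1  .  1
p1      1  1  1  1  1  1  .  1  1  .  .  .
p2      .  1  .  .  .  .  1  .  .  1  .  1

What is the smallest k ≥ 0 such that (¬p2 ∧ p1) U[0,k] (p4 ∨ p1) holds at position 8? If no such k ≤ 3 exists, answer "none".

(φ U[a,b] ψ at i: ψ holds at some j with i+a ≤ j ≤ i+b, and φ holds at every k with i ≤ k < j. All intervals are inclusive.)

0

Need earliest j ≥ 8 with (p4 ∨ p1), and (¬p2 ∧ p1) at every k in [8,j-1].
  j=8: rhs holds (empty prefix). k = 0.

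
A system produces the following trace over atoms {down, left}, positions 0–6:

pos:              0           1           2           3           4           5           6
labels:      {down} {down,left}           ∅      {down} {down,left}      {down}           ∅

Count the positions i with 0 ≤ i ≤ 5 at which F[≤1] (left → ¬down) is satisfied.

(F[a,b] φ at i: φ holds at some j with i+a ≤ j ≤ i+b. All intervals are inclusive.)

Evaluate at each i in [0,5]:
  i=0: ✓ (witness j=0)
  i=1: ✓ (witness j=2)
  i=2: ✓ (witness j=2)
  i=3: ✓ (witness j=3)
  i=4: ✓ (witness j=5)
  i=5: ✓ (witness j=5)
Positions where it holds: {0, 1, 2, 3, 4, 5} → 6.

6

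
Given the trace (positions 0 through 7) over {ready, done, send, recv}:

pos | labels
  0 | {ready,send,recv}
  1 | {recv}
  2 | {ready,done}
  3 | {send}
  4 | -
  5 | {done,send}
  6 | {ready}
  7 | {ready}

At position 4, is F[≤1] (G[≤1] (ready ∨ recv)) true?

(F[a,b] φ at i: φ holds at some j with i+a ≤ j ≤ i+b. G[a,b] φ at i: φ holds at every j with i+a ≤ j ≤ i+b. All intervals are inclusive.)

Check G[≤1] (ready ∨ recv) at each j in [4,5]:
  j=4: fails at 4
  j=5: fails at 5
No position in the window satisfies it → formula fails.

False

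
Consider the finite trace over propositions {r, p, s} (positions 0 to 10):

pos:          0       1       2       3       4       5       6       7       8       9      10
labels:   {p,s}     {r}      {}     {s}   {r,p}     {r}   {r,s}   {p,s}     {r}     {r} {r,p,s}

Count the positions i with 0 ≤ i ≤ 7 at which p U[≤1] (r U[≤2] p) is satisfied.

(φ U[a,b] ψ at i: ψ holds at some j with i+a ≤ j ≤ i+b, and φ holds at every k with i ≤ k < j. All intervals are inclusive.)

5

Evaluate at each i in [0,7]:
  i=0: ✓ (rhs at j=0)
  i=1: ✗ (no rhs in [1,2])
  i=2: ✗ (no rhs in [2,3])
  i=3: ✗ (lhs fails at k=3 before rhs at j=4)
  i=4: ✓ (rhs at j=4)
  i=5: ✓ (rhs at j=5)
  i=6: ✓ (rhs at j=6)
  i=7: ✓ (rhs at j=7)
Positions where it holds: {0, 4, 5, 6, 7} → 5.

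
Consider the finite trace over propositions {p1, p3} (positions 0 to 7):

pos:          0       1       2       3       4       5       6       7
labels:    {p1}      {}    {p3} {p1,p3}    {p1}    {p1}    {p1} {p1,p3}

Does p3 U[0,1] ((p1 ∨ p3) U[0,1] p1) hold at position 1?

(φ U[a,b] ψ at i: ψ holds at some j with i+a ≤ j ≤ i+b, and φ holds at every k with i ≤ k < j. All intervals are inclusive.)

Need some j in [1,2] with ((p1 ∨ p3) U[0,1] p1), and p3 at every k in [1,j-1].
  j=1: ((p1 ∨ p3) U[0,1] p1) — fails.
  j=2: ((p1 ∨ p3) U[0,1] p1) holds, but p3 fails at k=1 → not this j.
No j in the window works → until fails.

No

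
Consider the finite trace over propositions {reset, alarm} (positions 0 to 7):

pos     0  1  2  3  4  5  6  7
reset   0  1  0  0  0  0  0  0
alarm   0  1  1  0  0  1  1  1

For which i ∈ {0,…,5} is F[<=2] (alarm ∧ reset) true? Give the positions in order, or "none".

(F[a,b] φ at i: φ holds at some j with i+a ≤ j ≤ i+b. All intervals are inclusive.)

Evaluate at each i in [0,5]:
  i=0: ✓ (witness j=1)
  i=1: ✓ (witness j=1)
  i=2: ✗ (none in [2,4])
  i=3: ✗ (none in [3,5])
  i=4: ✗ (none in [4,6])
  i=5: ✗ (none in [5,7])

0, 1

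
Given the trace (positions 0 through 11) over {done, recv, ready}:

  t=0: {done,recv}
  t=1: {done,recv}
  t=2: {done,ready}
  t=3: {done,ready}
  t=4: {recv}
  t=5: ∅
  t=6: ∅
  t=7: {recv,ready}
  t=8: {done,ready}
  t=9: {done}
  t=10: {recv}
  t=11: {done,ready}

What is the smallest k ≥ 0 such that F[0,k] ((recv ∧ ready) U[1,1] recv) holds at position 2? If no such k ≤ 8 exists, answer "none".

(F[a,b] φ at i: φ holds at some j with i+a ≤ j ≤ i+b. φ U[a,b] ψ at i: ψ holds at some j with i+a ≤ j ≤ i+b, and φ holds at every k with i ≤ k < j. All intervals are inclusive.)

Scan j = 2,3,… for ((recv ∧ ready) U[1,1] recv):
  j=2: fails
  j=3: fails
  j=4: fails
  j=5: fails
  j=6: fails
  j=7: fails
  j=8: fails
  j=9: fails
  j=10: fails
No j in [2,10] satisfies it → none.

none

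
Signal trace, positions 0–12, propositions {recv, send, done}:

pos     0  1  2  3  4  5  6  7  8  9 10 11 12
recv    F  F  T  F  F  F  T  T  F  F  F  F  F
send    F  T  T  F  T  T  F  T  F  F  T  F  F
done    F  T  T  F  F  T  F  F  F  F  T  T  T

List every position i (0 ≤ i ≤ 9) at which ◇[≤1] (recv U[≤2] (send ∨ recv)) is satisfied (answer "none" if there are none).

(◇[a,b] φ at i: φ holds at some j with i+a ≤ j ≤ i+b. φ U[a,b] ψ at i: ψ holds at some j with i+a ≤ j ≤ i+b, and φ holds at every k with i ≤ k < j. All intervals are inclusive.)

Evaluate at each i in [0,9]:
  i=0: ✓ (witness j=1)
  i=1: ✓ (witness j=1)
  i=2: ✓ (witness j=2)
  i=3: ✓ (witness j=4)
  i=4: ✓ (witness j=4)
  i=5: ✓ (witness j=5)
  i=6: ✓ (witness j=6)
  i=7: ✓ (witness j=7)
  i=8: ✗ (none in [8,9])
  i=9: ✓ (witness j=10)

0, 1, 2, 3, 4, 5, 6, 7, 9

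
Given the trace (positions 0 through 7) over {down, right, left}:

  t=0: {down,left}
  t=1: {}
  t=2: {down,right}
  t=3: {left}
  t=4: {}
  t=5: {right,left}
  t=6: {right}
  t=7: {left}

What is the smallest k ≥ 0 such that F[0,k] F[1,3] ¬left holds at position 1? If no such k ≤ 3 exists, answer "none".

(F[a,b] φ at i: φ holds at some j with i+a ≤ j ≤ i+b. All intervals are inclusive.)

0

Scan j = 1,2,… for F[1,3] ¬left:
  j=1: holds
First hit at j=1, so smallest k = 1-1 = 0.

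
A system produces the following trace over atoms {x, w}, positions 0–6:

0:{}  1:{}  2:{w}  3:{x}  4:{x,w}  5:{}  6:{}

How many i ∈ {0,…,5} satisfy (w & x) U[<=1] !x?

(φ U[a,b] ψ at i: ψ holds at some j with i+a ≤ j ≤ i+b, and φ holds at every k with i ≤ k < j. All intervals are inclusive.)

5

Evaluate at each i in [0,5]:
  i=0: ✓ (rhs at j=0)
  i=1: ✓ (rhs at j=1)
  i=2: ✓ (rhs at j=2)
  i=3: ✗ (no rhs in [3,4])
  i=4: ✓ (rhs at j=5; lhs holds on [4,4])
  i=5: ✓ (rhs at j=5)
Positions where it holds: {0, 1, 2, 4, 5} → 5.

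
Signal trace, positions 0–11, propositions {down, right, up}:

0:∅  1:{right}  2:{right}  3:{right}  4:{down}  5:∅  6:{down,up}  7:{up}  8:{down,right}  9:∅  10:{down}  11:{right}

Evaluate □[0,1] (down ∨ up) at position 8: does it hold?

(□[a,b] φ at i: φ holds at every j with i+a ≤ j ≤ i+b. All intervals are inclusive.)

No

Check (down ∨ up) at every j in [8,9]:
  j=8: true
  j=9: false
Fails at j=9 → formula fails.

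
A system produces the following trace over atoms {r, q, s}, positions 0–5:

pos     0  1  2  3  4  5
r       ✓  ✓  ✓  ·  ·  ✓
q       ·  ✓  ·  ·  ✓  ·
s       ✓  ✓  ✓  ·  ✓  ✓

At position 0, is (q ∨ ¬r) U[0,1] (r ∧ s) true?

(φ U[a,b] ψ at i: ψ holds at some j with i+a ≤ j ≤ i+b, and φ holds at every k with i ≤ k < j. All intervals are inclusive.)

True

Need some j in [0,1] with (r ∧ s), and (q ∨ ¬r) at every k in [0,j-1].
  j=0: (r ∧ s) holds; no prefix to check → satisfied.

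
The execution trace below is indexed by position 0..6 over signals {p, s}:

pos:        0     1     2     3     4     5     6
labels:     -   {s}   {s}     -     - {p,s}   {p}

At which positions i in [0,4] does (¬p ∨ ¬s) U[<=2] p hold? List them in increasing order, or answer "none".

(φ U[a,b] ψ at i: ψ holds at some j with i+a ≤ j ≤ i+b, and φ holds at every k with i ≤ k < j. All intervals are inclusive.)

Evaluate at each i in [0,4]:
  i=0: ✗ (no rhs in [0,2])
  i=1: ✗ (no rhs in [1,3])
  i=2: ✗ (no rhs in [2,4])
  i=3: ✓ (rhs at j=5; lhs holds on [3,4])
  i=4: ✓ (rhs at j=5; lhs holds on [4,4])

3, 4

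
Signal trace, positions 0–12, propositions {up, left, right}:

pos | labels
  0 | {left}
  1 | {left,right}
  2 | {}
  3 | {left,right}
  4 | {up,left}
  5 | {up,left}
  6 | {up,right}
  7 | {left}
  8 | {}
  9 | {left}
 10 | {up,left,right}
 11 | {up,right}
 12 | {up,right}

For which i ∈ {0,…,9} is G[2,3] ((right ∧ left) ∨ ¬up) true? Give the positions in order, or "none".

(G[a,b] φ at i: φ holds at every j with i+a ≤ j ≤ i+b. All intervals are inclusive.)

Evaluate at each i in [0,9]:
  i=0: ✓ (all of [2,3])
  i=1: ✗ (fails at j=4)
  i=2: ✗ (fails at j=4)
  i=3: ✗ (fails at j=5)
  i=4: ✗ (fails at j=6)
  i=5: ✓ (all of [7,8])
  i=6: ✓ (all of [8,9])
  i=7: ✓ (all of [9,10])
  i=8: ✗ (fails at j=11)
  i=9: ✗ (fails at j=11)

0, 5, 6, 7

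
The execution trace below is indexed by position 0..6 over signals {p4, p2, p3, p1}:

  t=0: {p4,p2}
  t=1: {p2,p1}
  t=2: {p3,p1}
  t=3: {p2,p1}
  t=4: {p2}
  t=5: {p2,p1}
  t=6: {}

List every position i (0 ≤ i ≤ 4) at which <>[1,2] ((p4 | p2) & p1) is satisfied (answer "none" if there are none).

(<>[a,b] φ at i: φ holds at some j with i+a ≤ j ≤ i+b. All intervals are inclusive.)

0, 1, 2, 3, 4

Evaluate at each i in [0,4]:
  i=0: ✓ (witness j=1)
  i=1: ✓ (witness j=3)
  i=2: ✓ (witness j=3)
  i=3: ✓ (witness j=5)
  i=4: ✓ (witness j=5)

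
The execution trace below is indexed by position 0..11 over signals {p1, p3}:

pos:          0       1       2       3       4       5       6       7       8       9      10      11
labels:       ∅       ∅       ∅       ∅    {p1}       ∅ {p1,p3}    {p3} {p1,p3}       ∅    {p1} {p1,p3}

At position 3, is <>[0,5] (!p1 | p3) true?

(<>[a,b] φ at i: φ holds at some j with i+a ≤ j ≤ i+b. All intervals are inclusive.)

Check (!p1 | p3) at each j in [3,8]:
  j=3: true
  j=4: false
  j=5: true
  j=6: true
  j=7: true
  j=8: true
Found at j=3 → formula holds.

True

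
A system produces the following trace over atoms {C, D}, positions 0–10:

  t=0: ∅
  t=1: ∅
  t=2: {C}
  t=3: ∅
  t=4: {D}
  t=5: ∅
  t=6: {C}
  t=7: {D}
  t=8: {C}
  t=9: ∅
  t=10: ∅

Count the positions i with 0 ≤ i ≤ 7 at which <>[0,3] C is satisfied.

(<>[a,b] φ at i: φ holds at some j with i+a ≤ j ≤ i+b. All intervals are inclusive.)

Evaluate at each i in [0,7]:
  i=0: ✓ (witness j=2)
  i=1: ✓ (witness j=2)
  i=2: ✓ (witness j=2)
  i=3: ✓ (witness j=6)
  i=4: ✓ (witness j=6)
  i=5: ✓ (witness j=6)
  i=6: ✓ (witness j=6)
  i=7: ✓ (witness j=8)
Positions where it holds: {0, 1, 2, 3, 4, 5, 6, 7} → 8.

8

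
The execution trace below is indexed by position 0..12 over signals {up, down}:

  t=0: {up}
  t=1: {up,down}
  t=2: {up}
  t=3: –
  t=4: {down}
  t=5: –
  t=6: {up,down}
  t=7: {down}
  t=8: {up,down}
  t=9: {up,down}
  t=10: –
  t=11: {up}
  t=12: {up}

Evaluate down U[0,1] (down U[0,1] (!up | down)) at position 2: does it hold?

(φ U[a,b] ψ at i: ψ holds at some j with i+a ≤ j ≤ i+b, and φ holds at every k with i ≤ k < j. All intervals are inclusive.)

Does not hold

Need some j in [2,3] with (down U[0,1] (!up | down)), and down at every k in [2,j-1].
  j=2: (down U[0,1] (!up | down)) — fails.
  j=3: (down U[0,1] (!up | down)) holds, but down fails at k=2 → not this j.
No j in the window works → until fails.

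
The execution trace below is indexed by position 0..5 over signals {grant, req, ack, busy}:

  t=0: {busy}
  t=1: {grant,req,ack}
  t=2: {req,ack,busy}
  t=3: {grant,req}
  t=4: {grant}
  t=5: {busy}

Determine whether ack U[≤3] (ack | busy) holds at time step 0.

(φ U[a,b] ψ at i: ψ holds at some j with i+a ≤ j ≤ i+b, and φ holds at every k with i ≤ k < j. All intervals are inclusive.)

True

Need some j in [0,3] with (ack | busy), and ack at every k in [0,j-1].
  j=0: (ack | busy) holds; no prefix to check → satisfied.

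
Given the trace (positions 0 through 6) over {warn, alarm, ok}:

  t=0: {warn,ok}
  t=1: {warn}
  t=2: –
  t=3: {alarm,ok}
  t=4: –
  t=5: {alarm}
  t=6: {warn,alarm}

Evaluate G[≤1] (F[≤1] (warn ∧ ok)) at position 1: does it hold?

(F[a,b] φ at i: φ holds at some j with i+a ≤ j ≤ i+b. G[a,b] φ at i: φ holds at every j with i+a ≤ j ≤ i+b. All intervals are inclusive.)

Check F[≤1] (warn ∧ ok) at every j in [1,2]:
  j=1: fails (none in [1,2])
  j=2: fails (none in [2,3])
Fails at j=1 → formula fails.

Does not hold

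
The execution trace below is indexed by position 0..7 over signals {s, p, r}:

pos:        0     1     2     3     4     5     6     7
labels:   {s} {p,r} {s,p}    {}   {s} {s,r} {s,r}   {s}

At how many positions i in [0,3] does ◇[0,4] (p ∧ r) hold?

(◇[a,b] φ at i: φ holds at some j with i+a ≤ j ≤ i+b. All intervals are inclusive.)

2

Evaluate at each i in [0,3]:
  i=0: ✓ (witness j=1)
  i=1: ✓ (witness j=1)
  i=2: ✗ (none in [2,6])
  i=3: ✗ (none in [3,7])
Positions where it holds: {0, 1} → 2.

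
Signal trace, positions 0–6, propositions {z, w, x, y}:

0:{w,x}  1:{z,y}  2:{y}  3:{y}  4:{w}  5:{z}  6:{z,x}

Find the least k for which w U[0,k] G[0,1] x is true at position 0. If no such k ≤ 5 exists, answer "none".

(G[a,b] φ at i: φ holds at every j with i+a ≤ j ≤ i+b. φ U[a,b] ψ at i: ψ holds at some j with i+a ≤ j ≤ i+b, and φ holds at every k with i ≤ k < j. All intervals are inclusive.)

Need earliest j ≥ 0 with G[0,1] x, and w at every k in [0,j-1].
  j=0: rhs fails.
  j=1: rhs fails.
  j=2: rhs fails.
  j=3: rhs fails.
  j=4: rhs fails.
  j=5: rhs fails.
No witness within the range → none.

none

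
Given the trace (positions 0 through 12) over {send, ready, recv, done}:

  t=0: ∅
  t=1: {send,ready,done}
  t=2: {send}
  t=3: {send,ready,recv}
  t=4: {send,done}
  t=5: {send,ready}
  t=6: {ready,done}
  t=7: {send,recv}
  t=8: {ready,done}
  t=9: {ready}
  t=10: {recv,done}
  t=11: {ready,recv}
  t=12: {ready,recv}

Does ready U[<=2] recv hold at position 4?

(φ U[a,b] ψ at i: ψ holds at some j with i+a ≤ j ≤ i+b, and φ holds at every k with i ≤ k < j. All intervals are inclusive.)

Need some j in [4,6] with recv, and ready at every k in [4,j-1].
  j=4: recv false.
  j=5: recv false.
  j=6: recv false.
No j in the window works → until fails.

False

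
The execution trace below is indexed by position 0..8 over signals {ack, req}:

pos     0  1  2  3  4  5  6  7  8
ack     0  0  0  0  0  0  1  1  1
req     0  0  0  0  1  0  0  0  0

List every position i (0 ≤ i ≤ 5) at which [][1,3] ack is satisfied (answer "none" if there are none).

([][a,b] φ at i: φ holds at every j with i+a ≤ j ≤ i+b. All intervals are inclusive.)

5

Evaluate at each i in [0,5]:
  i=0: ✗ (fails at j=1)
  i=1: ✗ (fails at j=2)
  i=2: ✗ (fails at j=3)
  i=3: ✗ (fails at j=4)
  i=4: ✗ (fails at j=5)
  i=5: ✓ (all of [6,8])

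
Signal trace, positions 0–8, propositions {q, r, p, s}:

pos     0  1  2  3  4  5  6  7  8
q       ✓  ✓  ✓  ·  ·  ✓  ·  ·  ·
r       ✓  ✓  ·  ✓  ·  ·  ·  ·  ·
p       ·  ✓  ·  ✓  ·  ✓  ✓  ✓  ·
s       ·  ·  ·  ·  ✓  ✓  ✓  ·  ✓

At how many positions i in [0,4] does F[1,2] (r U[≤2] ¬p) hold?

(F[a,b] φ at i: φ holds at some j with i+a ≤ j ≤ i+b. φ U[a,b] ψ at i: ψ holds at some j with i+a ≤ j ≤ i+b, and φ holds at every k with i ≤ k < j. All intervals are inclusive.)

Evaluate at each i in [0,4]:
  i=0: ✓ (witness j=1)
  i=1: ✓ (witness j=2)
  i=2: ✓ (witness j=3)
  i=3: ✓ (witness j=4)
  i=4: ✗ (none in [5,6])
Positions where it holds: {0, 1, 2, 3} → 4.

4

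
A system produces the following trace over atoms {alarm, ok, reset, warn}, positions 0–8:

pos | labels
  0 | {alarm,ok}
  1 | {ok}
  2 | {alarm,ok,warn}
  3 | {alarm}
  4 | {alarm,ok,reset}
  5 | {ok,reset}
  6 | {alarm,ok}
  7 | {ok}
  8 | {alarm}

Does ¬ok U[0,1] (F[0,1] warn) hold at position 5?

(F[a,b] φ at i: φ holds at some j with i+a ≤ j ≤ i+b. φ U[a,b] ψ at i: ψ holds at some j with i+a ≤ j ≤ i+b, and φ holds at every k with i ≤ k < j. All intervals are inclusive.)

Need some j in [5,6] with F[0,1] warn, and ¬ok at every k in [5,j-1].
  j=5: F[0,1] warn — fails (none in [5,6]).
  j=6: F[0,1] warn — fails (none in [6,7]).
No j in the window works → until fails.

No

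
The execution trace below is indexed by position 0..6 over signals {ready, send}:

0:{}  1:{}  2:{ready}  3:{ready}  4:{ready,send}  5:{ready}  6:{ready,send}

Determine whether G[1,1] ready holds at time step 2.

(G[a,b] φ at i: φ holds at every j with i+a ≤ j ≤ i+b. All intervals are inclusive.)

Check ready at every j in [3,3]:
  j=3: true
All positions satisfy it → formula holds.

Yes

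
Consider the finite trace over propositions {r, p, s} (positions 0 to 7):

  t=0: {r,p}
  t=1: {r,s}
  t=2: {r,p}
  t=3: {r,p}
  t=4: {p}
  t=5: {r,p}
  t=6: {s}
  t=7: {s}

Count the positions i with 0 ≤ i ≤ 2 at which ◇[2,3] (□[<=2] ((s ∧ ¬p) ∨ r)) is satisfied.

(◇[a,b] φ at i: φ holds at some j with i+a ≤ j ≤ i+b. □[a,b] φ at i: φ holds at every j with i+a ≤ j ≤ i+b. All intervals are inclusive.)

Evaluate at each i in [0,2]:
  i=0: ✗ (none in [2,3])
  i=1: ✗ (none in [3,4])
  i=2: ✓ (witness j=5)
Positions where it holds: {2} → 1.

1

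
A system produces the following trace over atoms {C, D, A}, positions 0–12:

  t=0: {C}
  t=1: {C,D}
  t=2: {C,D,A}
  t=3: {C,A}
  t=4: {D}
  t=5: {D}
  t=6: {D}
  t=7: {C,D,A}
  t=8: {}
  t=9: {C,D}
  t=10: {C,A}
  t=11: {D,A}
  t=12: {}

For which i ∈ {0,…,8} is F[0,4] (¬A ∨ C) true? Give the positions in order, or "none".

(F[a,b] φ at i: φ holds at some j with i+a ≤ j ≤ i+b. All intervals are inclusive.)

0, 1, 2, 3, 4, 5, 6, 7, 8

Evaluate at each i in [0,8]:
  i=0: ✓ (witness j=0)
  i=1: ✓ (witness j=1)
  i=2: ✓ (witness j=2)
  i=3: ✓ (witness j=3)
  i=4: ✓ (witness j=4)
  i=5: ✓ (witness j=5)
  i=6: ✓ (witness j=6)
  i=7: ✓ (witness j=7)
  i=8: ✓ (witness j=8)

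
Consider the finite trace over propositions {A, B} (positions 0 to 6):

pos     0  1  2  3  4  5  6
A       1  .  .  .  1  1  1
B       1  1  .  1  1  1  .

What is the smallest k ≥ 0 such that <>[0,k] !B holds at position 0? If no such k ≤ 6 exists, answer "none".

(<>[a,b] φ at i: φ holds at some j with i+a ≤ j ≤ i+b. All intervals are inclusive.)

2

Scan j = 0,1,… for !B:
  j=0: fails
  j=1: fails
  j=2: holds
First hit at j=2, so smallest k = 2-0 = 2.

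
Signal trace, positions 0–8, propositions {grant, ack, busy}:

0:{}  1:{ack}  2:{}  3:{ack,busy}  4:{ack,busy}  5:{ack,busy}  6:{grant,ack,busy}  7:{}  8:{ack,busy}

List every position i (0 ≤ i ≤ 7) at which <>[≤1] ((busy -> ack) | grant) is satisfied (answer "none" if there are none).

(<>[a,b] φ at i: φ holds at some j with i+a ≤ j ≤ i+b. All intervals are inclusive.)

0, 1, 2, 3, 4, 5, 6, 7

Evaluate at each i in [0,7]:
  i=0: ✓ (witness j=0)
  i=1: ✓ (witness j=1)
  i=2: ✓ (witness j=2)
  i=3: ✓ (witness j=3)
  i=4: ✓ (witness j=4)
  i=5: ✓ (witness j=5)
  i=6: ✓ (witness j=6)
  i=7: ✓ (witness j=7)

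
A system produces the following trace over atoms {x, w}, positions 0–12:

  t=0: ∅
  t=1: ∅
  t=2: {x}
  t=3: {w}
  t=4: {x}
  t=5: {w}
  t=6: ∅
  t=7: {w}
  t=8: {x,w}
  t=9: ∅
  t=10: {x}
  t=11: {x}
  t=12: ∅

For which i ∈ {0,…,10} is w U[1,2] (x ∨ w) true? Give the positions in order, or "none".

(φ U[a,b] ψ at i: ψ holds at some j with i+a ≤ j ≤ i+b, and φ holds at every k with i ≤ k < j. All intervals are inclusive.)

Evaluate at each i in [0,10]:
  i=0: ✗ (lhs fails at k=0 before rhs at j=2)
  i=1: ✗ (lhs fails at k=1 before rhs at j=2)
  i=2: ✗ (lhs fails at k=2 before rhs at j=3)
  i=3: ✓ (rhs at j=4; lhs holds on [3,3])
  i=4: ✗ (lhs fails at k=4 before rhs at j=5)
  i=5: ✗ (lhs fails at k=6 before rhs at j=7)
  i=6: ✗ (lhs fails at k=6 before rhs at j=7)
  i=7: ✓ (rhs at j=8; lhs holds on [7,7])
  i=8: ✗ (lhs fails at k=9 before rhs at j=10)
  i=9: ✗ (lhs fails at k=9 before rhs at j=10)
  i=10: ✗ (lhs fails at k=10 before rhs at j=11)

3, 7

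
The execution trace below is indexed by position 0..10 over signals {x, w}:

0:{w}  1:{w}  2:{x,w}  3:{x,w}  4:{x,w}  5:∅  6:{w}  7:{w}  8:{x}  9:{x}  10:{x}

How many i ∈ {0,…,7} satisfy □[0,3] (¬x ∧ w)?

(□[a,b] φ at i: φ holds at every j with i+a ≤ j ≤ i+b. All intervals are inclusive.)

0

Evaluate at each i in [0,7]:
  i=0: ✗ (fails at j=2)
  i=1: ✗ (fails at j=2)
  i=2: ✗ (fails at j=2)
  i=3: ✗ (fails at j=3)
  i=4: ✗ (fails at j=4)
  i=5: ✗ (fails at j=5)
  i=6: ✗ (fails at j=8)
  i=7: ✗ (fails at j=8)
Positions where it holds: {} → 0.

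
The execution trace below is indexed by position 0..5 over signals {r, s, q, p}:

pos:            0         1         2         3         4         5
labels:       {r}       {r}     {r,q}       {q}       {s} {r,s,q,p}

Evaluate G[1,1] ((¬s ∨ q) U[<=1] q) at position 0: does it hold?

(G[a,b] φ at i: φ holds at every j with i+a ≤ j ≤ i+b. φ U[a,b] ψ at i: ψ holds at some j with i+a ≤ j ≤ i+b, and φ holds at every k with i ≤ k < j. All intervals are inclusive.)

Yes

Check ((¬s ∨ q) U[<=1] q) at every j in [1,1]:
  j=1: holds
All positions satisfy it → formula holds.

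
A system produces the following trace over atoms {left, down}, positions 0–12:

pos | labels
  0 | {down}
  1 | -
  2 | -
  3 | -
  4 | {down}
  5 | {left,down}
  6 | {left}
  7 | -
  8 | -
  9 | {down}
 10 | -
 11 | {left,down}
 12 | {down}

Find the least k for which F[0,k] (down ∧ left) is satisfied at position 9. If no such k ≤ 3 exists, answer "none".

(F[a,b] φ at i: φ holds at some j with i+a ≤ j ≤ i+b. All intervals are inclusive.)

2

Scan j = 9,10,… for (down ∧ left):
  j=9: fails
  j=10: fails
  j=11: holds
First hit at j=11, so smallest k = 11-9 = 2.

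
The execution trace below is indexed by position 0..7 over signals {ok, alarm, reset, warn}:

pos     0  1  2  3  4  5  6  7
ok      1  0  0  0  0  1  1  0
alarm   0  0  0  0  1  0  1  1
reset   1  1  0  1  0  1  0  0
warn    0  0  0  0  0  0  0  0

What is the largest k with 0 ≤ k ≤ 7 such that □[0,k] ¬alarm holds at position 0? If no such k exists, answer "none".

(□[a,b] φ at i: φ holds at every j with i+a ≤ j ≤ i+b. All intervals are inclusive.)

¬alarm must hold from j=0 onward; find where it first fails.
  j=0: holds
  j=1: holds
  j=2: holds
  j=3: holds
  j=4: fails
Holds on [0,3], so largest k = 3.

3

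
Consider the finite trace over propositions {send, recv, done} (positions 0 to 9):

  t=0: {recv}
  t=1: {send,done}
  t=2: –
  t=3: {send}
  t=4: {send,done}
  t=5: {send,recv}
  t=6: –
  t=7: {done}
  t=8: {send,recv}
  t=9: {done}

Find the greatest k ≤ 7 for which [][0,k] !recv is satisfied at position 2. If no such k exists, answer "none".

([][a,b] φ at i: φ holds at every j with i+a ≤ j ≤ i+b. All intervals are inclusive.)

!recv must hold from j=2 onward; find where it first fails.
  j=2: holds
  j=3: holds
  j=4: holds
  j=5: fails
Holds on [2,4], so largest k = 2.

2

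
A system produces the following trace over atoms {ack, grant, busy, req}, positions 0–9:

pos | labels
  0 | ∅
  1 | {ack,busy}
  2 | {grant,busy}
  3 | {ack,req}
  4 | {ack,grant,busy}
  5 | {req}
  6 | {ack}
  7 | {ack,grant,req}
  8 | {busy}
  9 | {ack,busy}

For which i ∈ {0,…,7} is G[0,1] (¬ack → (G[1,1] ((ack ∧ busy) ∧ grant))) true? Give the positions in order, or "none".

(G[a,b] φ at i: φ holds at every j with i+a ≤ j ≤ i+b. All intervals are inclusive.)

3, 6

Evaluate at each i in [0,7]:
  i=0: ✗ (fails at j=0)
  i=1: ✗ (fails at j=2)
  i=2: ✗ (fails at j=2)
  i=3: ✓ (all of [3,4])
  i=4: ✗ (fails at j=5)
  i=5: ✗ (fails at j=5)
  i=6: ✓ (all of [6,7])
  i=7: ✗ (fails at j=8)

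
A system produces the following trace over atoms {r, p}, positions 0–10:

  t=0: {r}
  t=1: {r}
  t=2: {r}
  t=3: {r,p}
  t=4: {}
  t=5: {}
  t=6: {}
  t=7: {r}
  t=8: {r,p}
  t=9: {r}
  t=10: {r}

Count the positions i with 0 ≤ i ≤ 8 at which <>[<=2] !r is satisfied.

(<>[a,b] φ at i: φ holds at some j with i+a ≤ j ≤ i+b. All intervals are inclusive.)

Evaluate at each i in [0,8]:
  i=0: ✗ (none in [0,2])
  i=1: ✗ (none in [1,3])
  i=2: ✓ (witness j=4)
  i=3: ✓ (witness j=4)
  i=4: ✓ (witness j=4)
  i=5: ✓ (witness j=5)
  i=6: ✓ (witness j=6)
  i=7: ✗ (none in [7,9])
  i=8: ✗ (none in [8,10])
Positions where it holds: {2, 3, 4, 5, 6} → 5.

5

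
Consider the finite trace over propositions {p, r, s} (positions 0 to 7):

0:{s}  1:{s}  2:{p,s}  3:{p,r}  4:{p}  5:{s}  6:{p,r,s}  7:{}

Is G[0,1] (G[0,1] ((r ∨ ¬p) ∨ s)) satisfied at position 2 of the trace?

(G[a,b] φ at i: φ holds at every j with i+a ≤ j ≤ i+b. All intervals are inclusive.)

Check G[0,1] ((r ∨ ¬p) ∨ s) at every j in [2,3]:
  j=2: holds on [2,3]
  j=3: fails at 4
Fails at j=3 → formula fails.

False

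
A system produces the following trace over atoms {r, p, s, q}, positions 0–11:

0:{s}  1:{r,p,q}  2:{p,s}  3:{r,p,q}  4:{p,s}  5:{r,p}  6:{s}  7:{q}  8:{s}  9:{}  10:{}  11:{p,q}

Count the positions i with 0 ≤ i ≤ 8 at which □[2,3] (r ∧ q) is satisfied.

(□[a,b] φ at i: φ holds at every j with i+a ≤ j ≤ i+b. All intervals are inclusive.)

0

Evaluate at each i in [0,8]:
  i=0: ✗ (fails at j=2)
  i=1: ✗ (fails at j=4)
  i=2: ✗ (fails at j=4)
  i=3: ✗ (fails at j=5)
  i=4: ✗ (fails at j=6)
  i=5: ✗ (fails at j=7)
  i=6: ✗ (fails at j=8)
  i=7: ✗ (fails at j=9)
  i=8: ✗ (fails at j=10)
Positions where it holds: {} → 0.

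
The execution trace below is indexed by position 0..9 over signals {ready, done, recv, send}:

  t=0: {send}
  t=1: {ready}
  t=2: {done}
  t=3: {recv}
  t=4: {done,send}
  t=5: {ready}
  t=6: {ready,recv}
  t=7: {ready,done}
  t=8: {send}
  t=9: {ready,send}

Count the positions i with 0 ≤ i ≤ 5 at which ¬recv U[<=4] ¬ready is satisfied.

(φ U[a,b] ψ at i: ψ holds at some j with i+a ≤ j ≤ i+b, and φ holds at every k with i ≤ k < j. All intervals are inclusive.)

5

Evaluate at each i in [0,5]:
  i=0: ✓ (rhs at j=0)
  i=1: ✓ (rhs at j=2; lhs holds on [1,1])
  i=2: ✓ (rhs at j=2)
  i=3: ✓ (rhs at j=3)
  i=4: ✓ (rhs at j=4)
  i=5: ✗ (lhs fails at k=6 before rhs at j=8)
Positions where it holds: {0, 1, 2, 3, 4} → 5.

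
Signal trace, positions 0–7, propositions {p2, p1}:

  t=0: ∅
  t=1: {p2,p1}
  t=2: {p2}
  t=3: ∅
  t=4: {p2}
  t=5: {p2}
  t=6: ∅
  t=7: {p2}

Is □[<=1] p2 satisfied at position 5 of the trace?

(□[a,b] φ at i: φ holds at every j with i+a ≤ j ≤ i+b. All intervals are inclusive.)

Check p2 at every j in [5,6]:
  j=5: true
  j=6: false
Fails at j=6 → formula fails.

Does not hold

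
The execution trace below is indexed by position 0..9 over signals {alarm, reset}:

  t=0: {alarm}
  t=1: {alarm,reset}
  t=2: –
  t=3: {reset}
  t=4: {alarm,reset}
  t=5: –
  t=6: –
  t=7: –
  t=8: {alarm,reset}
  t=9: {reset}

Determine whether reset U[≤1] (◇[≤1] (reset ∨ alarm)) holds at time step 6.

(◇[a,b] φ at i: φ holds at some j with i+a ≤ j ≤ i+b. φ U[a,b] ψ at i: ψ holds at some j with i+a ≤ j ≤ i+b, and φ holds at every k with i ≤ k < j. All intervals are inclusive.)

No

Need some j in [6,7] with ◇[≤1] (reset ∨ alarm), and reset at every k in [6,j-1].
  j=6: ◇[≤1] (reset ∨ alarm) — fails (none in [6,7]).
  j=7: ◇[≤1] (reset ∨ alarm) holds, but reset fails at k=6 → not this j.
No j in the window works → until fails.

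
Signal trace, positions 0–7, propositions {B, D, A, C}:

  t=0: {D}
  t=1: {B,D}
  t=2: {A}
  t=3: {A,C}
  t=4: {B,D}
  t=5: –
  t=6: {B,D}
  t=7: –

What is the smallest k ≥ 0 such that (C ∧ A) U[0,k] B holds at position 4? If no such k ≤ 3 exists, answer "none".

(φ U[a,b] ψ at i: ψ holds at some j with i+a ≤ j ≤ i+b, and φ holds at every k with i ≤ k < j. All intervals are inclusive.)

0

Need earliest j ≥ 4 with B, and (C ∧ A) at every k in [4,j-1].
  j=4: rhs holds (empty prefix). k = 0.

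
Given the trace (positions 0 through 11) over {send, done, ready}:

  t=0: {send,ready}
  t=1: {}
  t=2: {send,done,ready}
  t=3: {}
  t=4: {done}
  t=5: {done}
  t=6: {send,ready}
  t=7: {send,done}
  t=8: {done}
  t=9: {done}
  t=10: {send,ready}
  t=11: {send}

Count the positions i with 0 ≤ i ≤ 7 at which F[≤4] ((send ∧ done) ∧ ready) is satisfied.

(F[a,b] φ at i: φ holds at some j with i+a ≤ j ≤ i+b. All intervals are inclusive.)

3

Evaluate at each i in [0,7]:
  i=0: ✓ (witness j=2)
  i=1: ✓ (witness j=2)
  i=2: ✓ (witness j=2)
  i=3: ✗ (none in [3,7])
  i=4: ✗ (none in [4,8])
  i=5: ✗ (none in [5,9])
  i=6: ✗ (none in [6,10])
  i=7: ✗ (none in [7,11])
Positions where it holds: {0, 1, 2} → 3.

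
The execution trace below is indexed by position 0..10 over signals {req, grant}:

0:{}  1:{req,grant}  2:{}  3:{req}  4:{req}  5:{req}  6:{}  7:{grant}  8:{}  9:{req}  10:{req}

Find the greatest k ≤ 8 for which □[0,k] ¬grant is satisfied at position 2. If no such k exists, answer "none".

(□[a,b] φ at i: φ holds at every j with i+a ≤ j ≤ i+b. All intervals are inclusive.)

4

¬grant must hold from j=2 onward; find where it first fails.
  j=2: holds
  j=3: holds
  j=4: holds
  j=5: holds
  j=6: holds
  j=7: fails
Holds on [2,6], so largest k = 4.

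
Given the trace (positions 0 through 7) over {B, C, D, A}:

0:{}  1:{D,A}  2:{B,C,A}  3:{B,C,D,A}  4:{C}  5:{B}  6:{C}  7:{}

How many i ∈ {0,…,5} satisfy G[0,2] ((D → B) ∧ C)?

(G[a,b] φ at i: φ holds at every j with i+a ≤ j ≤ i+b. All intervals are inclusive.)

Evaluate at each i in [0,5]:
  i=0: ✗ (fails at j=0)
  i=1: ✗ (fails at j=1)
  i=2: ✓ (all of [2,4])
  i=3: ✗ (fails at j=5)
  i=4: ✗ (fails at j=5)
  i=5: ✗ (fails at j=5)
Positions where it holds: {2} → 1.

1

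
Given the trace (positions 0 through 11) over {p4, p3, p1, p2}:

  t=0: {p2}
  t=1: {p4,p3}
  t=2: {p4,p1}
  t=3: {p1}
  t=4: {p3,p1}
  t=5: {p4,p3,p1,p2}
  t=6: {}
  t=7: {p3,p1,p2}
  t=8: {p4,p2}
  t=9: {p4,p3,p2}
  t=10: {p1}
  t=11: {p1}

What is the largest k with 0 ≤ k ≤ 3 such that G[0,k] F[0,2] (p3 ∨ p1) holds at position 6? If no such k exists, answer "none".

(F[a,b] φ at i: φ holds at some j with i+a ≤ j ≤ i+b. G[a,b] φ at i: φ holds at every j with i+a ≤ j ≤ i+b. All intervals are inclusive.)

3

F[0,2] (p3 ∨ p1) must hold from j=6 onward; find where it first fails.
  j=6: holds
  j=7: holds
  j=8: holds
  j=9: holds
Holds through j=9; largest k = 3.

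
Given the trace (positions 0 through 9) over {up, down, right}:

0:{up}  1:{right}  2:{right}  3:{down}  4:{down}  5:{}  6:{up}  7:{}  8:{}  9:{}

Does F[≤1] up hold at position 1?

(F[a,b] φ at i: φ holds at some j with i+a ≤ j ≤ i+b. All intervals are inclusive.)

Check up at each j in [1,2]:
  j=1: false
  j=2: false
No position in the window satisfies it → formula fails.

Does not hold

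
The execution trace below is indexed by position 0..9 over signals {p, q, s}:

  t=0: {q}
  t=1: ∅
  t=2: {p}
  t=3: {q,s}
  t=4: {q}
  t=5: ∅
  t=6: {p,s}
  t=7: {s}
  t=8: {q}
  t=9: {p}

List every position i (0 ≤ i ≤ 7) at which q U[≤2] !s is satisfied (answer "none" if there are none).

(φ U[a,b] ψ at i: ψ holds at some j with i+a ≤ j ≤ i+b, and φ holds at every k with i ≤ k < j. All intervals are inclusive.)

Evaluate at each i in [0,7]:
  i=0: ✓ (rhs at j=0)
  i=1: ✓ (rhs at j=1)
  i=2: ✓ (rhs at j=2)
  i=3: ✓ (rhs at j=4; lhs holds on [3,3])
  i=4: ✓ (rhs at j=4)
  i=5: ✓ (rhs at j=5)
  i=6: ✗ (lhs fails at k=6 before rhs at j=8)
  i=7: ✗ (lhs fails at k=7 before rhs at j=8)

0, 1, 2, 3, 4, 5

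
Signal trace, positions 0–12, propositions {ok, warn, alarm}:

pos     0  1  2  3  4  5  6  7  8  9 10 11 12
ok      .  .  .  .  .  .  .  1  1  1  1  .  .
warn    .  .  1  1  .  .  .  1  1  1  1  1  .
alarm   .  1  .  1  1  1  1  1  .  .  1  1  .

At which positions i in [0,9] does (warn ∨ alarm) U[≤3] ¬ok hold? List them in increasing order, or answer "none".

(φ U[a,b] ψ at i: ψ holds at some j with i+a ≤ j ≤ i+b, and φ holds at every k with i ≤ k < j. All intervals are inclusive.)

Evaluate at each i in [0,9]:
  i=0: ✓ (rhs at j=0)
  i=1: ✓ (rhs at j=1)
  i=2: ✓ (rhs at j=2)
  i=3: ✓ (rhs at j=3)
  i=4: ✓ (rhs at j=4)
  i=5: ✓ (rhs at j=5)
  i=6: ✓ (rhs at j=6)
  i=7: ✗ (no rhs in [7,10])
  i=8: ✓ (rhs at j=11; lhs holds on [8,10])
  i=9: ✓ (rhs at j=11; lhs holds on [9,10])

0, 1, 2, 3, 4, 5, 6, 8, 9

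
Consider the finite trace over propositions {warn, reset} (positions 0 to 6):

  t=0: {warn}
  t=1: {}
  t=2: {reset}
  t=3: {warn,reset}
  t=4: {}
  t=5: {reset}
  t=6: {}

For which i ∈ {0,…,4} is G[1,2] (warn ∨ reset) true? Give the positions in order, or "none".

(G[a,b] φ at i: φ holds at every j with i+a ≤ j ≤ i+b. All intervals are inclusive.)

1

Evaluate at each i in [0,4]:
  i=0: ✗ (fails at j=1)
  i=1: ✓ (all of [2,3])
  i=2: ✗ (fails at j=4)
  i=3: ✗ (fails at j=4)
  i=4: ✗ (fails at j=6)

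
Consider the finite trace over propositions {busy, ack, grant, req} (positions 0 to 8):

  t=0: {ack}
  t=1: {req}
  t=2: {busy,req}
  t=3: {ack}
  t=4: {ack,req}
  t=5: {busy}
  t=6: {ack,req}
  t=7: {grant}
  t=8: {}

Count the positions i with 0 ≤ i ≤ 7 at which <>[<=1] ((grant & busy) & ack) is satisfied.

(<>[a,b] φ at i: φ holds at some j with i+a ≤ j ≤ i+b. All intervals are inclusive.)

0

Evaluate at each i in [0,7]:
  i=0: ✗ (none in [0,1])
  i=1: ✗ (none in [1,2])
  i=2: ✗ (none in [2,3])
  i=3: ✗ (none in [3,4])
  i=4: ✗ (none in [4,5])
  i=5: ✗ (none in [5,6])
  i=6: ✗ (none in [6,7])
  i=7: ✗ (none in [7,8])
Positions where it holds: {} → 0.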